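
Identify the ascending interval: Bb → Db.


Reasoning:
Letter names: B → D spans 3 letter names → a 3rd
Semitones: Bb → Db = 3 half-steps
A 3rd of 3 semitones is a minor 3rd
= minor 3rd


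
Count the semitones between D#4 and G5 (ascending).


Reasoning:
Absolute semitone position = octave×12 + chromatic position
D#4: 4×12 + 3 = 51
G5: 5×12 + 7 = 67
Difference = 67 - 51 = 16
= 16 semitones


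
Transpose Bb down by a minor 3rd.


minor 3rd: 3 letter names, 3 semitones
Letter: B - 2 → G
Pitch: Bb - 3 semitones, spelled as a G → G
= G


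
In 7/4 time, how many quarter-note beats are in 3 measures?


Reasoning:
Time signature 7/4: the bottom number 4 means the quarter note gets one count
The top number 7 means 7 quarter-note beats per measure
Total = 7 × 3 measures
= 21 quarter-note beats


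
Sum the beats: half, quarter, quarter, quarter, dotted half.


Beat values:
  half = 2 beats
  quarter = 1 beat
  quarter = 1 beat
  quarter = 1 beat
  dotted half = 3 beats
Sum = 2 + 1 + 1 + 1 + 3
= 8 beats


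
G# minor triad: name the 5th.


Solution.
Minor triad = root + minor 3rd (3 semitones) + perfect 5th (7 semitones)
A triad on G# stacks thirds, so the chord tones use letter names G-B-D
Root: G#
Minor 3rd above G#: B
Perfect 5th above G#: D#
The 5th = D#


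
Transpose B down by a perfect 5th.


Working:
perfect 5th: 5 letter names, 7 semitones
Letter: B - 4 → E
Pitch: B - 7 semitones, spelled as an E → E
= E


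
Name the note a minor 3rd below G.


Working:
A 3rd spans 3 letter names, so from G we land on E
A minor 3rd = 3 semitones below G
Spell E at that pitch: E
= E


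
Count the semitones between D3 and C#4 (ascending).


Step by step:
Absolute semitone position = octave×12 + chromatic position
D3: 3×12 + 2 = 38
C#4: 4×12 + 1 = 49
Difference = 49 - 38 = 11
= 11 semitones


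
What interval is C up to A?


Reasoning:
Letter names: C → A spans 6 letter names → a 6th
Semitones: C → A = 9 half-steps
A 6th of 9 semitones is a major 6th
= major 6th


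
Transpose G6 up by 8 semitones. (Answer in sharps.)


G6: chromatic position 7 in octave 6 → absolute = 6×12 + 7 = 79
Transpose up 8: 79 + 8 = 87
87 = 7×12 + 3 → D# in octave 7
Result = D#7


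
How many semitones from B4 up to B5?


Step by step:
Absolute semitone position = octave×12 + chromatic position
B4: 4×12 + 11 = 59
B5: 5×12 + 11 = 71
Difference = 71 - 59 = 12
= 12 semitones


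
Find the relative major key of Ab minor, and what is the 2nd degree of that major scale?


The relative major shares the key signature and is a minor 3rd above the minor tonic
A minor 3rd above Ab is Cb
→ relative major of Ab minor is Cb major
Cb major scale: Cb Db Eb Fb Gb Ab Bb
= Cb major; 2nd degree = Db


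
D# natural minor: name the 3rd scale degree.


Natural minor scale pattern: W-H-W-W-H-W-W (2-1-2-2-1-2-2 semitones)
Starting from D#:
  D# + 2 semitones → E#
  E# + 1 semitone → F#
  F# + 2 semitones → G#
  G# + 2 semitones → A#
  A# + 1 semitone → B
  B + 2 semitones → C#
  C# + 2 semitones → D#
Scale: D# E# F# G# A# B C#
Degree 3 = F#


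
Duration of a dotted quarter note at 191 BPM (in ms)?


Step by step:
One quarter-note beat = 60000 / BPM = 60000 / 191 ms
Dotted quarter note = 3/2 × quarter note
Duration = 3/2 × 60000 / 191 = 90000 / 191
= 471.2 ms


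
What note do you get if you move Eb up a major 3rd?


Let's work it out.
major 3rd: 3 letter names, 4 semitones
Letter: E + 2 → G
Pitch: Eb + 4 semitones, spelled as a G → G
= G


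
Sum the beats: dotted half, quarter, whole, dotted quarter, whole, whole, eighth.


Reasoning:
Beat values:
  dotted half = 3 beats
  quarter = 1 beat
  whole = 4 beats
  dotted quarter = 1.5 beats
  whole = 4 beats
  whole = 4 beats
  eighth = 0.5 beats
Sum = 3 + 1 + 4 + 1.5 + 4 + 4 + 0.5
= 18 beats


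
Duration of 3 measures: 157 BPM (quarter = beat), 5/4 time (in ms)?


Let's work it out.
Quarter-note beat duration = 60000 / 157 ms
Beats per measure (5/4) = 5
One measure = 5 × 60000 / 157 = 300000 / 157 ms
3 measures = 3 × 300000 / 157 = 900000 / 157
= 5732.5 ms


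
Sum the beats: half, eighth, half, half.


Solution.
Beat values:
  half = 2 beats
  eighth = 0.5 beats
  half = 2 beats
  half = 2 beats
Sum = 2 + 0.5 + 2 + 2
= 6.5 beats


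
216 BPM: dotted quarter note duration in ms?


Solution.
One quarter-note beat = 60000 / BPM = 60000 / 216 ms
Dotted quarter note = 3/2 × quarter note
Duration = 3/2 × 60000 / 216 = 90000 / 216
= 416.7 ms


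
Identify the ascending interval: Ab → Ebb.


Letter names: A → E spans 5 letter names → a 5th
Semitones: Ab → Ebb = 6 half-steps
A 5th of 6 semitones is a diminished 5th
= diminished 5th


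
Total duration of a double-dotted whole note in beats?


Base whole note = 4 beats
Dot 1 adds half the previous value: +2
Dot 2 adds half the previous value: +1
One double-dotted whole = 4 + 2 + 1 = 7
= 7 beats


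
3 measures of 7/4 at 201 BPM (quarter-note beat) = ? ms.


Let's work it out.
Quarter-note beat duration = 60000 / 201 ms
Beats per measure (7/4) = 7
One measure = 7 × 60000 / 201 = 420000 / 201 ms
3 measures = 3 × 420000 / 201 = 1260000 / 201
= 6268.7 ms


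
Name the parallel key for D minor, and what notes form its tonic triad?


Let's work it out.
Parallel keys share the same tonic but differ in mode
D minor → parallel is D major
Tonic triad of D major = D F# A
= D major; triad = D F# A


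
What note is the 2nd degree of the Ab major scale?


Reasoning:
Major scale pattern: W-W-H-W-W-W-H (2-2-1-2-2-2-1 semitones)
Starting from Ab:
  Ab + 2 semitones → Bb
  Bb + 2 semitones → C
  C + 1 semitone → Db
  Db + 2 semitones → Eb
  Eb + 2 semitones → F
  F + 2 semitones → G
  G + 1 semitone → Ab
Scale: Ab Bb C Db Eb F G
Degree 2 = Bb


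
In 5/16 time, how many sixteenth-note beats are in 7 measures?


Step by step:
Time signature 5/16: the bottom number 16 means the sixteenth note gets one count
The top number 5 means 5 sixteenth-note beats per measure
Total = 5 × 7 measures
= 35 sixteenth-note beats


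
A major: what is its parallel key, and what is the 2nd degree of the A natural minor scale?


Solution.
Parallel keys share the same tonic but differ in mode
A major → parallel is A minor
A natural minor scale: A B C D E F G
= A minor; 2nd degree = B


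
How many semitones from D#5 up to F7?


Absolute semitone position = octave×12 + chromatic position
D#5: 5×12 + 3 = 63
F7: 7×12 + 5 = 89
Difference = 89 - 63 = 26
= 26 semitones


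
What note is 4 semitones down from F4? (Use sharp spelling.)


F4: chromatic position 5 in octave 4 → absolute = 4×12 + 5 = 53
Transpose down 4: 53 - 4 = 49
49 = 4×12 + 1 → C# in octave 4
Result = C#4


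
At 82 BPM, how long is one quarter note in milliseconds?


Working:
One quarter-note beat = 60000 / BPM = 60000 / 82 ms
Duration = 60000 / 82
= 731.7 ms


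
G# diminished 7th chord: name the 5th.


Reasoning:
Diminished 7th chord = root + minor 3rd + diminished 5th + diminished 7th
Seventh chords stack in thirds, so the letter names are G-B-D-F
Root: G#
Minor 3rd above G#: B
Diminished 5th above G#: D
Diminished 7th above G#: F
The 5th = D


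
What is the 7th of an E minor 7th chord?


Minor 7th chord = root + minor 3rd + perfect 5th + minor 7th
Seventh chords stack in thirds, so the letter names are E-G-B-D
Root: E
Minor 3rd above E: G
Perfect 5th above E: B
Minor 7th above E: D
The 7th = D


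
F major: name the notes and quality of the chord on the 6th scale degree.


Working:
F major scale: F G A Bb C D E
Diatonic triad on degree 6 stacks scale notes 6, 1, 3: D F A
D→F = 3 semitones; D→A = 7 semitones → minor triad
= D F A (minor)


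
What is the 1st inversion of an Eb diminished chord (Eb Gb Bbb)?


Solution.
Root position: Eb Gb Bbb
1st inversion: move root up an octave
Bass note: Gb
Notes (bottom to top) = Gb Bbb Eb


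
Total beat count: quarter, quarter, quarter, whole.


Solution.
Beat values:
  quarter = 1 beat
  quarter = 1 beat
  quarter = 1 beat
  whole = 4 beats
Sum = 1 + 1 + 1 + 4
= 7 beats


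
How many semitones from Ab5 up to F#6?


Absolute semitone position = octave×12 + chromatic position
Ab5: 5×12 + 8 = 68
F#6: 6×12 + 6 = 78
Difference = 78 - 68 = 10
= 10 semitones


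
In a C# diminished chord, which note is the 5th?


Solution.
Diminished triad = root + minor 3rd (3 semitones) + diminished 5th (6 semitones)
A triad on C# stacks thirds, so the chord tones use letter names C-E-G
Root: C#
Minor 3rd above C#: E
Diminished 5th above C#: G
The 5th = G


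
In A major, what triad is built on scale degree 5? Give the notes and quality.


A major scale: A B C# D E F# G#
Diatonic triad on degree 5 stacks scale notes 5, 7, 2: E G# B
E→G# = 4 semitones; E→B = 7 semitones → major triad
= E G# B (major)


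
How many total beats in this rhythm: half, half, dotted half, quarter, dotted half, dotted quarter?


Let's work it out.
Beat values:
  half = 2 beats
  half = 2 beats
  dotted half = 3 beats
  quarter = 1 beat
  dotted half = 3 beats
  dotted quarter = 1.5 beats
Sum = 2 + 2 + 3 + 1 + 3 + 1.5
= 12.5 beats


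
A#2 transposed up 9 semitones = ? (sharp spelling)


Let's work it out.
A#2: chromatic position 10 in octave 2 → absolute = 2×12 + 10 = 34
Transpose up 9: 34 + 9 = 43
43 = 3×12 + 7 → G in octave 3
Result = G3


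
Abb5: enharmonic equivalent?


Solution.
Enharmonic notes sound the same pitch but are spelled with different letter names
Abb and G name the same pitch class
= G5


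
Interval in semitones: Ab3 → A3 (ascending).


Let's work it out.
Absolute semitone position = octave×12 + chromatic position
Ab3: 3×12 + 8 = 44
A3: 3×12 + 9 = 45
Difference = 45 - 44 = 1
= 1 semitone


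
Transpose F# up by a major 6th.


major 6th: 6 letter names, 9 semitones
Letter: F + 5 → D
Pitch: F# + 9 semitones, spelled as a D → D#
= D#


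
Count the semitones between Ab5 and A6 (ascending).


Reasoning:
Absolute semitone position = octave×12 + chromatic position
Ab5: 5×12 + 8 = 68
A6: 6×12 + 9 = 81
Difference = 81 - 68 = 13
= 13 semitones


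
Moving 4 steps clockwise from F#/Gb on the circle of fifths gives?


Solution.
Each clockwise step on the circle of fifths moves up a perfect 5th
From F#/Gb: F#/Gb → Db → Ab → Eb → Bb
= Bb


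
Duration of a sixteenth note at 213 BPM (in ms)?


Let's work it out.
One quarter-note beat = 60000 / BPM = 60000 / 213 ms
Sixteenth note = 1/4 × quarter note
Duration = 1/4 × 60000 / 213 = 15000 / 213
= 70.4 ms


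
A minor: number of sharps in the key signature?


Working:
Sharp minor keys follow the circle of fifths: A(0), E(1), B(2), F#(3), C#(4), G#(5), D#(6), A#(7)
A minor has 0 sharps
= 0 sharps


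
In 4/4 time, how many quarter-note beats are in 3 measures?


Reasoning:
Time signature 4/4: the bottom number 4 means the quarter note gets one count
The top number 4 means 4 quarter-note beats per measure
Total = 4 × 3 measures
= 12 quarter-note beats


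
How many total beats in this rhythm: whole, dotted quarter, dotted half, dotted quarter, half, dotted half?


Beat values:
  whole = 4 beats
  dotted quarter = 1.5 beats
  dotted half = 3 beats
  dotted quarter = 1.5 beats
  half = 2 beats
  dotted half = 3 beats
Sum = 4 + 1.5 + 3 + 1.5 + 2 + 3
= 15 beats


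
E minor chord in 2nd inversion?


Step by step:
Root position: E G B
2nd inversion: move root and 3rd up an octave
Bass note: B
Notes (bottom to top) = B E G


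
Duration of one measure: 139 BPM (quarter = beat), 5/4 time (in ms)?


Solution.
Quarter-note beat duration = 60000 / 139 ms
Beats per measure (5/4) = 5
One measure = 5 × 60000 / 139 = 300000 / 139 ms
= 2158.3 ms


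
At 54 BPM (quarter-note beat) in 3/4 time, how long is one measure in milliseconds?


Step by step:
Quarter-note beat duration = 60000 / 54 ms
Beats per measure (3/4) = 3
One measure = 3 × 60000 / 54 = 180000 / 54 ms
= 3333.3 ms


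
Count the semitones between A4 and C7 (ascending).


Absolute semitone position = octave×12 + chromatic position
A4: 4×12 + 9 = 57
C7: 7×12 + 0 = 84
Difference = 84 - 57 = 27
= 27 semitones


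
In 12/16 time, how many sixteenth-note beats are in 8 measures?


Reasoning:
Time signature 12/16: the bottom number 16 means the sixteenth note gets one count
The top number 12 means 12 sixteenth-note beats per measure
Total = 12 × 8 measures
= 96 sixteenth-note beats


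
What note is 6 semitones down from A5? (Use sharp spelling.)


Reasoning:
A5: chromatic position 9 in octave 5 → absolute = 5×12 + 9 = 69
Transpose down 6: 69 - 6 = 63
63 = 5×12 + 3 → D# in octave 5
Result = D#5


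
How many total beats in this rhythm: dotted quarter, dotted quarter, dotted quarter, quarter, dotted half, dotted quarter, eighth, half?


Step by step:
Beat values:
  dotted quarter = 1.5 beats
  dotted quarter = 1.5 beats
  dotted quarter = 1.5 beats
  quarter = 1 beat
  dotted half = 3 beats
  dotted quarter = 1.5 beats
  eighth = 0.5 beats
  half = 2 beats
Sum = 1.5 + 1.5 + 1.5 + 1 + 3 + 1.5 + 0.5 + 2
= 12.5 beats


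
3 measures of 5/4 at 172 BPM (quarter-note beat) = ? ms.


Step by step:
Quarter-note beat duration = 60000 / 172 ms
Beats per measure (5/4) = 5
One measure = 5 × 60000 / 172 = 300000 / 172 ms
3 measures = 3 × 300000 / 172 = 900000 / 172
= 5232.6 ms


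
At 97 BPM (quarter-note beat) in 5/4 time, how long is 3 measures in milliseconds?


Solution.
Quarter-note beat duration = 60000 / 97 ms
Beats per measure (5/4) = 5
One measure = 5 × 60000 / 97 = 300000 / 97 ms
3 measures = 3 × 300000 / 97 = 900000 / 97
= 9278.4 ms


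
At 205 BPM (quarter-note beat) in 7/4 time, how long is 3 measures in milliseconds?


Working:
Quarter-note beat duration = 60000 / 205 ms
Beats per measure (7/4) = 7
One measure = 7 × 60000 / 205 = 420000 / 205 ms
3 measures = 3 × 420000 / 205 = 1260000 / 205
= 6146.3 ms


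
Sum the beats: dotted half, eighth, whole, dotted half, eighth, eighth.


Let's work it out.
Beat values:
  dotted half = 3 beats
  eighth = 0.5 beats
  whole = 4 beats
  dotted half = 3 beats
  eighth = 0.5 beats
  eighth = 0.5 beats
Sum = 3 + 0.5 + 4 + 3 + 0.5 + 0.5
= 11.5 beats


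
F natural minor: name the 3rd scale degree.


Natural minor scale pattern: W-H-W-W-H-W-W (2-1-2-2-1-2-2 semitones)
Starting from F:
  F + 2 semitones → G
  G + 1 semitone → Ab
  Ab + 2 semitones → Bb
  Bb + 2 semitones → C
  C + 1 semitone → Db
  Db + 2 semitones → Eb
  Eb + 2 semitones → F
Scale: F G Ab Bb C Db Eb
Degree 3 = Ab


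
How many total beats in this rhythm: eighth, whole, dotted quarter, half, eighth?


Reasoning:
Beat values:
  eighth = 0.5 beats
  whole = 4 beats
  dotted quarter = 1.5 beats
  half = 2 beats
  eighth = 0.5 beats
Sum = 0.5 + 4 + 1.5 + 2 + 0.5
= 8.5 beats


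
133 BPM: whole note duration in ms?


Solution.
One quarter-note beat = 60000 / BPM = 60000 / 133 ms
Whole note = 4 × quarter note
Duration = 4 × 60000 / 133 = 240000 / 133
= 1804.5 ms


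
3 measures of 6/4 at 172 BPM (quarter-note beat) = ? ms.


Quarter-note beat duration = 60000 / 172 ms
Beats per measure (6/4) = 6
One measure = 6 × 60000 / 172 = 360000 / 172 ms
3 measures = 3 × 360000 / 172 = 1080000 / 172
= 6279.1 ms


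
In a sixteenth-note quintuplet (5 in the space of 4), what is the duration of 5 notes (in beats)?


Let's work it out.
Quintuplet: 5 notes occupy the space of 4 sixteenth notes
Space = 4 × 1/4 = 1 beat
Each quintuplet note = 1 / 5 = 1/5 beats
5 notes = 5 × 1/5 = 1
= 1 beat


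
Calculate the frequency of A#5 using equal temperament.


Let's work it out.
f = 440 × 2^(n/12) where n = semitones from A4
A#5: 13 semitones from A4
f = 440 × 2^(13/12)
f = 932.33 Hz


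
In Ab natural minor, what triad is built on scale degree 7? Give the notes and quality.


Reasoning:
Ab natural minor scale: Ab Bb Cb Db Eb Fb Gb
Diatonic triad on degree 7 stacks scale notes 7, 2, 4: Gb Bb Db
Gb→Bb = 4 semitones; Gb→Db = 7 semitones → major triad
= Gb Bb Db (major)


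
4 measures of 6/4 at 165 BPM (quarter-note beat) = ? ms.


Step by step:
Quarter-note beat duration = 60000 / 165 ms
Beats per measure (6/4) = 6
One measure = 6 × 60000 / 165 = 360000 / 165 ms
4 measures = 4 × 360000 / 165 = 1440000 / 165
= 8727.3 ms


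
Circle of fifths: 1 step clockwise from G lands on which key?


Working:
Each clockwise step on the circle of fifths moves up a perfect 5th
From G: G → D
= D


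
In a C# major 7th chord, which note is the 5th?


Working:
Major 7th chord = root + major 3rd + perfect 5th + major 7th
Seventh chords stack in thirds, so the letter names are C-E-G-B
Root: C#
Major 3rd above C#: E#
Perfect 5th above C#: G#
Major 7th above C#: B#
The 5th = G#


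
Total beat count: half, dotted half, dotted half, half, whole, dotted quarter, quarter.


Step by step:
Beat values:
  half = 2 beats
  dotted half = 3 beats
  dotted half = 3 beats
  half = 2 beats
  whole = 4 beats
  dotted quarter = 1.5 beats
  quarter = 1 beat
Sum = 2 + 3 + 3 + 2 + 4 + 1.5 + 1
= 16.5 beats


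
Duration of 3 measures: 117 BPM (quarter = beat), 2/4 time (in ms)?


Solution.
Quarter-note beat duration = 60000 / 117 ms
Beats per measure (2/4) = 2
One measure = 2 × 60000 / 117 = 120000 / 117 ms
3 measures = 3 × 120000 / 117 = 360000 / 117
= 3076.9 ms


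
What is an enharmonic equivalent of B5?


Step by step:
Enharmonic notes sound the same pitch but are spelled with different letter names
B and Cb name the same pitch class
Octave numbers change at C, so B5 = Cb6
= Cb6


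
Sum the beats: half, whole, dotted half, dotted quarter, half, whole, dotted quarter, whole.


Solution.
Beat values:
  half = 2 beats
  whole = 4 beats
  dotted half = 3 beats
  dotted quarter = 1.5 beats
  half = 2 beats
  whole = 4 beats
  dotted quarter = 1.5 beats
  whole = 4 beats
Sum = 2 + 4 + 3 + 1.5 + 2 + 4 + 1.5 + 4
= 22 beats


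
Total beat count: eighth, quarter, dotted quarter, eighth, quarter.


Solution.
Beat values:
  eighth = 0.5 beats
  quarter = 1 beat
  dotted quarter = 1.5 beats
  eighth = 0.5 beats
  quarter = 1 beat
Sum = 0.5 + 1 + 1.5 + 0.5 + 1
= 4.5 beats


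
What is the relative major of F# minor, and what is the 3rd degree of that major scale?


Let's work it out.
The relative major shares the key signature and is a minor 3rd above the minor tonic
A minor 3rd above F# is A
→ relative major of F# minor is A major
A major scale: A B C# D E F# G#
= A major; 3rd degree = C#


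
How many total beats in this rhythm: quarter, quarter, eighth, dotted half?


Beat values:
  quarter = 1 beat
  quarter = 1 beat
  eighth = 0.5 beats
  dotted half = 3 beats
Sum = 1 + 1 + 0.5 + 3
= 5.5 beats


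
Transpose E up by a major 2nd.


Step by step:
major 2nd: 2 letter names, 2 semitones
Letter: E + 1 → F
Pitch: E + 2 semitones, spelled as an F → F#
= F#


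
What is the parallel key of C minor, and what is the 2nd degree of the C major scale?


Step by step:
Parallel keys share the same tonic but differ in mode
C minor → parallel is C major
C major scale: C D E F G A B
= C major; 2nd degree = D


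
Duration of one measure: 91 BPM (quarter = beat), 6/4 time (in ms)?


Quarter-note beat duration = 60000 / 91 ms
Beats per measure (6/4) = 6
One measure = 6 × 60000 / 91 = 360000 / 91 ms
= 3956.0 ms


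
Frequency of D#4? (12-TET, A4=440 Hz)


Step by step:
f = 440 × 2^(n/12) where n = semitones from A4
D#4: -6 semitones from A4
f = 440 × 2^(-6/12)
f = 311.13 Hz


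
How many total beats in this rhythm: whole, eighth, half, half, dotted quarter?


Working:
Beat values:
  whole = 4 beats
  eighth = 0.5 beats
  half = 2 beats
  half = 2 beats
  dotted quarter = 1.5 beats
Sum = 4 + 0.5 + 2 + 2 + 1.5
= 10 beats


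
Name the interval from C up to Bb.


Letter names: C → B spans 7 letter names → a 7th
Semitones: C → Bb = 10 half-steps
A 7th of 10 semitones is a minor 7th
= minor 7th


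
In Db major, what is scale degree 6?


Major scale pattern: W-W-H-W-W-W-H (2-2-1-2-2-2-1 semitones)
Starting from Db:
  Db + 2 semitones → Eb
  Eb + 2 semitones → F
  F + 1 semitone → Gb
  Gb + 2 semitones → Ab
  Ab + 2 semitones → Bb
  Bb + 2 semitones → C
  C + 1 semitone → Db
Scale: Db Eb F Gb Ab Bb C
Degree 6 = Bb


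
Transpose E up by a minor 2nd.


minor 2nd: 2 letter names, 1 semitones
Letter: E + 1 → F
Pitch: E + 1 semitones, spelled as an F → F
= F


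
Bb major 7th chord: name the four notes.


Solution.
Major 7th chord = root + major 3rd + perfect 5th + major 7th
Seventh chords stack in thirds, so the letter names are B-D-F-A
Root: Bb
Major 3rd above Bb: D
Perfect 5th above Bb: F
Major 7th above Bb: A
Chord = Bb D F A


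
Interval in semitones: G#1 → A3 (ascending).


Working:
Absolute semitone position = octave×12 + chromatic position
G#1: 1×12 + 8 = 20
A3: 3×12 + 9 = 45
Difference = 45 - 20 = 25
= 25 semitones


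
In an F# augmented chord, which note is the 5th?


Step by step:
Augmented triad = root + major 3rd (4 semitones) + augmented 5th (8 semitones)
A triad on F# stacks thirds, so the chord tones use letter names F-A-C
Root: F#
Major 3rd above F#: A#
Augmented 5th above F#: C##
The 5th = C##


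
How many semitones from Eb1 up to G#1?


Absolute semitone position = octave×12 + chromatic position
Eb1: 1×12 + 3 = 15
G#1: 1×12 + 8 = 20
Difference = 20 - 15 = 5
= 5 semitones


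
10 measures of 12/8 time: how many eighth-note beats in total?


Reasoning:
Time signature 12/8: the bottom number 8 means the eighth note gets one count
The top number 12 means 12 eighth-note beats per measure
Total = 12 × 10 measures
= 120 eighth-note beats


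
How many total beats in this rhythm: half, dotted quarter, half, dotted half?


Step by step:
Beat values:
  half = 2 beats
  dotted quarter = 1.5 beats
  half = 2 beats
  dotted half = 3 beats
Sum = 2 + 1.5 + 2 + 3
= 8.5 beats


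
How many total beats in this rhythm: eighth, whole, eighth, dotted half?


Working:
Beat values:
  eighth = 0.5 beats
  whole = 4 beats
  eighth = 0.5 beats
  dotted half = 3 beats
Sum = 0.5 + 4 + 0.5 + 3
= 8 beats


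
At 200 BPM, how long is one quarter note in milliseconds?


Solution.
One quarter-note beat = 60000 / BPM = 60000 / 200 ms
Duration = 60000 / 200
= 300.0 ms


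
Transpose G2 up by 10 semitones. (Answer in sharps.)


Working:
G2: chromatic position 7 in octave 2 → absolute = 2×12 + 7 = 31
Transpose up 10: 31 + 10 = 41
41 = 3×12 + 5 → F in octave 3
Result = F3


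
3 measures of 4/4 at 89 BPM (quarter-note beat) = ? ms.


Quarter-note beat duration = 60000 / 89 ms
Beats per measure (4/4) = 4
One measure = 4 × 60000 / 89 = 240000 / 89 ms
3 measures = 3 × 240000 / 89 = 720000 / 89
= 8089.9 ms


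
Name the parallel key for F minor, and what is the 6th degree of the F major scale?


Working:
Parallel keys share the same tonic but differ in mode
F minor → parallel is F major
F major scale: F G A Bb C D E
= F major; 6th degree = D


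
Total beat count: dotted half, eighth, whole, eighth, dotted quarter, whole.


Let's work it out.
Beat values:
  dotted half = 3 beats
  eighth = 0.5 beats
  whole = 4 beats
  eighth = 0.5 beats
  dotted quarter = 1.5 beats
  whole = 4 beats
Sum = 3 + 0.5 + 4 + 0.5 + 1.5 + 4
= 13.5 beats


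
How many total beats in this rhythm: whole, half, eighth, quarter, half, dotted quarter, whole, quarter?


Beat values:
  whole = 4 beats
  half = 2 beats
  eighth = 0.5 beats
  quarter = 1 beat
  half = 2 beats
  dotted quarter = 1.5 beats
  whole = 4 beats
  quarter = 1 beat
Sum = 4 + 2 + 0.5 + 1 + 2 + 1.5 + 4 + 1
= 16 beats


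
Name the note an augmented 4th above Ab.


Solution.
A 4th spans 4 letter names, so from A we land on D
An augmented 4th = 6 semitones above Ab
Spell D at that pitch: D
= D


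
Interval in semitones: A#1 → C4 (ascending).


Absolute semitone position = octave×12 + chromatic position
A#1: 1×12 + 10 = 22
C4: 4×12 + 0 = 48
Difference = 48 - 22 = 26
= 26 semitones


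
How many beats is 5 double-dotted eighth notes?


Working:
Base eighth note = 1/2 beats
Dot 1 adds half the previous value: +1/4
Dot 2 adds half the previous value: +1/8
One double-dotted eighth = 1/2 + 1/4 + 1/8 = 7/8
5 of them = 5 × 7/8 = 35/8
= 35/8 beats


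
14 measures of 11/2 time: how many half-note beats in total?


Solution.
Time signature 11/2: the bottom number 2 means the half note gets one count
The top number 11 means 11 half-note beats per measure
Total = 11 × 14 measures
= 154 half-note beats


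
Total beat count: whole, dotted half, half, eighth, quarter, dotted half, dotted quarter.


Beat values:
  whole = 4 beats
  dotted half = 3 beats
  half = 2 beats
  eighth = 0.5 beats
  quarter = 1 beat
  dotted half = 3 beats
  dotted quarter = 1.5 beats
Sum = 4 + 3 + 2 + 0.5 + 1 + 3 + 1.5
= 15 beats


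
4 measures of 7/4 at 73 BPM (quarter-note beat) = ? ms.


Quarter-note beat duration = 60000 / 73 ms
Beats per measure (7/4) = 7
One measure = 7 × 60000 / 73 = 420000 / 73 ms
4 measures = 4 × 420000 / 73 = 1680000 / 73
= 23013.7 ms


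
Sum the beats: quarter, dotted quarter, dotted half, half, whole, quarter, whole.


Let's work it out.
Beat values:
  quarter = 1 beat
  dotted quarter = 1.5 beats
  dotted half = 3 beats
  half = 2 beats
  whole = 4 beats
  quarter = 1 beat
  whole = 4 beats
Sum = 1 + 1.5 + 3 + 2 + 4 + 1 + 4
= 16.5 beats


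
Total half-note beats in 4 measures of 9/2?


Let's work it out.
Time signature 9/2: the bottom number 2 means the half note gets one count
The top number 9 means 9 half-note beats per measure
Total = 9 × 4 measures
= 36 half-note beats


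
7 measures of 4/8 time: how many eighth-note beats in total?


Let's work it out.
Time signature 4/8: the bottom number 8 means the eighth note gets one count
The top number 4 means 4 eighth-note beats per measure
Total = 4 × 7 measures
= 28 eighth-note beats


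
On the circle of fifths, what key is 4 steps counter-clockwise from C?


Step by step:
Each counter-clockwise step moves down a perfect 5th (= up a perfect 4th)
From C: C → F → Bb → Eb → Ab
= Ab


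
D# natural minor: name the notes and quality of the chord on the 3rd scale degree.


Step by step:
D# natural minor scale: D# E# F# G# A# B C#
Diatonic triad on degree 3 stacks scale notes 3, 5, 7: F# A# C#
F#→A# = 4 semitones; F#→C# = 7 semitones → major triad
= F# A# C# (major)


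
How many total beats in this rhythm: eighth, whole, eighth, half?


Solution.
Beat values:
  eighth = 0.5 beats
  whole = 4 beats
  eighth = 0.5 beats
  half = 2 beats
Sum = 0.5 + 4 + 0.5 + 2
= 7 beats


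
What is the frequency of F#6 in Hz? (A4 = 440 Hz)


Working:
f = 440 × 2^(n/12) where n = semitones from A4
F#6: 21 semitones from A4
f = 440 × 2^(21/12)
f = 1479.98 Hz


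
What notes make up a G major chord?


Solution.
Major triad = root + major 3rd (4 semitones) + perfect 5th (7 semitones)
A triad on G stacks thirds, so the chord tones use letter names G-B-D
Root: G
Major 3rd above G: B
Perfect 5th above G: D
Chord = G B D


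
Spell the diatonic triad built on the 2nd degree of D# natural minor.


D# natural minor scale: D# E# F# G# A# B C#
Diatonic triad on degree 2 stacks scale notes 2, 4, 6: E# G# B
E#→G# = 3 semitones; E#→B = 6 semitones → diminished triad
= E# G# B (diminished)


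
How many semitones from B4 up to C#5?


Working:
Absolute semitone position = octave×12 + chromatic position
B4: 4×12 + 11 = 59
C#5: 5×12 + 1 = 61
Difference = 61 - 59 = 2
= 2 semitones


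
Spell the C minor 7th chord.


Step by step:
Minor 7th chord = root + minor 3rd + perfect 5th + minor 7th
Seventh chords stack in thirds, so the letter names are C-E-G-B
Root: C
Minor 3rd above C: Eb
Perfect 5th above C: G
Minor 7th above C: Bb
Chord = C Eb G Bb


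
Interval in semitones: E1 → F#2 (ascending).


Working:
Absolute semitone position = octave×12 + chromatic position
E1: 1×12 + 4 = 16
F#2: 2×12 + 6 = 30
Difference = 30 - 16 = 14
= 14 semitones


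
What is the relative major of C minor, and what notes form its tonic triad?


Let's work it out.
The relative major shares the key signature and is a minor 3rd above the minor tonic
A minor 3rd above C is Eb
→ relative major of C minor is Eb major
Tonic triad of Eb major = root + major 3rd + perfect 5th = Eb G Bb
= Eb major; triad = Eb G Bb


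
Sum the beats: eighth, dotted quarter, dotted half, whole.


Beat values:
  eighth = 0.5 beats
  dotted quarter = 1.5 beats
  dotted half = 3 beats
  whole = 4 beats
Sum = 0.5 + 1.5 + 3 + 4
= 9 beats


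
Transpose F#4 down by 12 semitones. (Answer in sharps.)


Solution.
F#4: chromatic position 6 in octave 4 → absolute = 4×12 + 6 = 54
Transpose down 12: 54 - 12 = 42
42 = 3×12 + 6 → F# in octave 3
Result = F#3


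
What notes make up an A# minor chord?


Step by step:
Minor triad = root + minor 3rd (3 semitones) + perfect 5th (7 semitones)
A triad on A# stacks thirds, so the chord tones use letter names A-C-E
Root: A#
Minor 3rd above A#: C#
Perfect 5th above A#: E#
Chord = A# C# E#


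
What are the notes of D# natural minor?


Let's work it out.
Natural minor scale pattern: W-H-W-W-H-W-W (2-1-2-2-1-2-2 semitones)
Starting from D#:
  D# + 2 semitones → E#
  E# + 1 semitone → F#
  F# + 2 semitones → G#
  G# + 2 semitones → A#
  A# + 1 semitone → B
  B + 2 semitones → C#
  C# + 2 semitones → D#
Scale = D# E# F# G# A# B C#


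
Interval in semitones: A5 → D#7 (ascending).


Step by step:
Absolute semitone position = octave×12 + chromatic position
A5: 5×12 + 9 = 69
D#7: 7×12 + 3 = 87
Difference = 87 - 69 = 18
= 18 semitones


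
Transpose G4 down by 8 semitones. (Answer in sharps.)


Reasoning:
G4: chromatic position 7 in octave 4 → absolute = 4×12 + 7 = 55
Transpose down 8: 55 - 8 = 47
47 = 3×12 + 11 → B in octave 3
Result = B3


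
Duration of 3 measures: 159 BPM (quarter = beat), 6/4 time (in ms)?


Solution.
Quarter-note beat duration = 60000 / 159 ms
Beats per measure (6/4) = 6
One measure = 6 × 60000 / 159 = 360000 / 159 ms
3 measures = 3 × 360000 / 159 = 1080000 / 159
= 6792.5 ms


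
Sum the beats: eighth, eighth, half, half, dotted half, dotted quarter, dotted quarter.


Beat values:
  eighth = 0.5 beats
  eighth = 0.5 beats
  half = 2 beats
  half = 2 beats
  dotted half = 3 beats
  dotted quarter = 1.5 beats
  dotted quarter = 1.5 beats
Sum = 0.5 + 0.5 + 2 + 2 + 3 + 1.5 + 1.5
= 11 beats


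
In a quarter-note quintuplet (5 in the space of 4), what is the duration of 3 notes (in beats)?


Quintuplet: 5 notes occupy the space of 4 quarter notes
Space = 4 × 1 = 4 beats
Each quintuplet note = 4 / 5 = 4/5 beats
3 notes = 3 × 4/5 = 12/5
= 12/5 beats


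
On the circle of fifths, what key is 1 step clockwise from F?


Step by step:
Each clockwise step on the circle of fifths moves up a perfect 5th
From F: F → C
= C


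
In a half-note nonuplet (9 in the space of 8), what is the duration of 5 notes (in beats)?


Nonuplet: 9 notes occupy the space of 8 half notes
Space = 8 × 2 = 16 beats
Each nonuplet note = 16 / 9 = 16/9 beats
5 notes = 5 × 16/9 = 80/9
= 80/9 beats


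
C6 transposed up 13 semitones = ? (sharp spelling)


Reasoning:
C6: chromatic position 0 in octave 6 → absolute = 6×12 + 0 = 72
Transpose up 13: 72 + 13 = 85
85 = 7×12 + 1 → C# in octave 7
Result = C#7


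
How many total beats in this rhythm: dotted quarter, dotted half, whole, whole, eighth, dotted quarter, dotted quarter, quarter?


Beat values:
  dotted quarter = 1.5 beats
  dotted half = 3 beats
  whole = 4 beats
  whole = 4 beats
  eighth = 0.5 beats
  dotted quarter = 1.5 beats
  dotted quarter = 1.5 beats
  quarter = 1 beat
Sum = 1.5 + 3 + 4 + 4 + 0.5 + 1.5 + 1.5 + 1
= 17 beats


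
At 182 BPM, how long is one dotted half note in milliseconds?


Reasoning:
One quarter-note beat = 60000 / BPM = 60000 / 182 ms
Dotted half note = 3 × quarter note
Duration = 3 × 60000 / 182 = 180000 / 182
= 989.0 ms


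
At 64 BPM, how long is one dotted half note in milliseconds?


Reasoning:
One quarter-note beat = 60000 / BPM = 60000 / 64 ms
Dotted half note = 3 × quarter note
Duration = 3 × 60000 / 64 = 180000 / 64
= 2812.5 ms


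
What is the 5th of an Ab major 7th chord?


Major 7th chord = root + major 3rd + perfect 5th + major 7th
Seventh chords stack in thirds, so the letter names are A-C-E-G
Root: Ab
Major 3rd above Ab: C
Perfect 5th above Ab: Eb
Major 7th above Ab: G
The 5th = Eb


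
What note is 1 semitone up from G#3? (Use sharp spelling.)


Let's work it out.
G#3: chromatic position 8 in octave 3 → absolute = 3×12 + 8 = 44
Transpose up 1: 44 + 1 = 45
45 = 3×12 + 9 → A in octave 3
Result = A3


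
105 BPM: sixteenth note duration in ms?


Let's work it out.
One quarter-note beat = 60000 / BPM = 60000 / 105 ms
Sixteenth note = 1/4 × quarter note
Duration = 1/4 × 60000 / 105 = 15000 / 105
= 142.9 ms


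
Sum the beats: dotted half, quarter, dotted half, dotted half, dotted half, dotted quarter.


Let's work it out.
Beat values:
  dotted half = 3 beats
  quarter = 1 beat
  dotted half = 3 beats
  dotted half = 3 beats
  dotted half = 3 beats
  dotted quarter = 1.5 beats
Sum = 3 + 1 + 3 + 3 + 3 + 1.5
= 14.5 beats


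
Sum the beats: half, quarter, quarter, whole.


Step by step:
Beat values:
  half = 2 beats
  quarter = 1 beat
  quarter = 1 beat
  whole = 4 beats
Sum = 2 + 1 + 1 + 4
= 8 beats


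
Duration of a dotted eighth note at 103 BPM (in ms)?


Let's work it out.
One quarter-note beat = 60000 / BPM = 60000 / 103 ms
Dotted eighth note = 3/4 × quarter note
Duration = 3/4 × 60000 / 103 = 45000 / 103
= 436.9 ms


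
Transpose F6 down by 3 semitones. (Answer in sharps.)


Working:
F6: chromatic position 5 in octave 6 → absolute = 6×12 + 5 = 77
Transpose down 3: 77 - 3 = 74
74 = 6×12 + 2 → D in octave 6
Result = D6


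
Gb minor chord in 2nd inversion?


Step by step:
Root position: Gb Bbb Db
2nd inversion: move root and 3rd up an octave
Bass note: Db
Notes (bottom to top) = Db Gb Bbb


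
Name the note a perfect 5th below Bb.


Let's work it out.
A 5th spans 5 letter names, so from B we land on E
A perfect 5th = 7 semitones below Bb
Spell E at that pitch: Eb
= Eb


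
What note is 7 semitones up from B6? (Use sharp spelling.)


Step by step:
B6: chromatic position 11 in octave 6 → absolute = 6×12 + 11 = 83
Transpose up 7: 83 + 7 = 90
90 = 7×12 + 6 → F# in octave 7
Result = F#7


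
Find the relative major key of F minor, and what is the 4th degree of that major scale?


Step by step:
The relative major shares the key signature and is a minor 3rd above the minor tonic
A minor 3rd above F is Ab
→ relative major of F minor is Ab major
Ab major scale: Ab Bb C Db Eb F G
= Ab major; 4th degree = Db


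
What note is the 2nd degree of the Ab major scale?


Reasoning:
Major scale pattern: W-W-H-W-W-W-H (2-2-1-2-2-2-1 semitones)
Starting from Ab:
  Ab + 2 semitones → Bb
  Bb + 2 semitones → C
  C + 1 semitone → Db
  Db + 2 semitones → Eb
  Eb + 2 semitones → F
  F + 2 semitones → G
  G + 1 semitone → Ab
Scale: Ab Bb C Db Eb F G
Degree 2 = Bb


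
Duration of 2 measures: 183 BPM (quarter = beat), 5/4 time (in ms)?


Working:
Quarter-note beat duration = 60000 / 183 ms
Beats per measure (5/4) = 5
One measure = 5 × 60000 / 183 = 300000 / 183 ms
2 measures = 2 × 300000 / 183 = 600000 / 183
= 3278.7 ms


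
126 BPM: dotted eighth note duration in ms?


Working:
One quarter-note beat = 60000 / BPM = 60000 / 126 ms
Dotted eighth note = 3/4 × quarter note
Duration = 3/4 × 60000 / 126 = 45000 / 126
= 357.1 ms


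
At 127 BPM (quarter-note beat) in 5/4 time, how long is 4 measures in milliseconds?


Reasoning:
Quarter-note beat duration = 60000 / 127 ms
Beats per measure (5/4) = 5
One measure = 5 × 60000 / 127 = 300000 / 127 ms
4 measures = 4 × 300000 / 127 = 1200000 / 127
= 9448.8 ms


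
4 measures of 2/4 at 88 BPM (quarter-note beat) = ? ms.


Let's work it out.
Quarter-note beat duration = 60000 / 88 ms
Beats per measure (2/4) = 2
One measure = 2 × 60000 / 88 = 120000 / 88 ms
4 measures = 4 × 120000 / 88 = 480000 / 88
= 5454.5 ms


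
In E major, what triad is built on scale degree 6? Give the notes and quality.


Let's work it out.
E major scale: E F# G# A B C# D#
Diatonic triad on degree 6 stacks scale notes 6, 1, 3: C# E G#
C#→E = 3 semitones; C#→G# = 7 semitones → minor triad
= C# E G# (minor)


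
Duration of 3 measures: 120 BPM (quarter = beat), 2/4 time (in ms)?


Solution.
Quarter-note beat duration = 60000 / 120 ms
Beats per measure (2/4) = 2
One measure = 2 × 60000 / 120 = 120000 / 120 ms
3 measures = 3 × 120000 / 120 = 360000 / 120
= 3000.0 ms


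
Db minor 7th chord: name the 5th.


Working:
Minor 7th chord = root + minor 3rd + perfect 5th + minor 7th
Seventh chords stack in thirds, so the letter names are D-F-A-C
Root: Db
Minor 3rd above Db: Fb
Perfect 5th above Db: Ab
Minor 7th above Db: Cb
The 5th = Ab


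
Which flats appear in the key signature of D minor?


Flat minor keys: A(0), D(1), G(2), C(3), F(4), Bb(5), Eb(6), Ab(7)
D minor has 1 flat
Order of flats: Bb Eb Ab Db Gb Cb Fb → first 1: Bb
= Bb


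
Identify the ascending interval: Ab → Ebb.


Letter names: A → E spans 5 letter names → a 5th
Semitones: Ab → Ebb = 6 half-steps
A 5th of 6 semitones is a diminished 5th
= diminished 5th


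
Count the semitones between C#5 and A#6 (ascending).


Solution.
Absolute semitone position = octave×12 + chromatic position
C#5: 5×12 + 1 = 61
A#6: 6×12 + 10 = 82
Difference = 82 - 61 = 21
= 21 semitones


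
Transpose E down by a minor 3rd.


minor 3rd: 3 letter names, 3 semitones
Letter: E - 2 → C
Pitch: E - 3 semitones, spelled as a C → C#
= C#


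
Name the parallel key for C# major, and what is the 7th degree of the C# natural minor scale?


Let's work it out.
Parallel keys share the same tonic but differ in mode
C# major → parallel is C# minor
C# natural minor scale: C# D# E F# G# A B
= C# minor; 7th degree = B


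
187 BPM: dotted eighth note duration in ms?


Step by step:
One quarter-note beat = 60000 / BPM = 60000 / 187 ms
Dotted eighth note = 3/4 × quarter note
Duration = 3/4 × 60000 / 187 = 45000 / 187
= 240.6 ms


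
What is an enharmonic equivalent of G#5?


Enharmonic notes sound the same pitch but are spelled with different letter names
G# and Ab name the same pitch class
= Ab5


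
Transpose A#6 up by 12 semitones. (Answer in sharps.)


Let's work it out.
A#6: chromatic position 10 in octave 6 → absolute = 6×12 + 10 = 82
Transpose up 12: 82 + 12 = 94
94 = 7×12 + 10 → A# in octave 7
Result = A#7


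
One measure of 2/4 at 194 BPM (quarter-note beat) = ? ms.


Reasoning:
Quarter-note beat duration = 60000 / 194 ms
Beats per measure (2/4) = 2
One measure = 2 × 60000 / 194 = 120000 / 194 ms
= 618.6 ms


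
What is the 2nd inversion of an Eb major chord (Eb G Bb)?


Reasoning:
Root position: Eb G Bb
2nd inversion: move root and 3rd up an octave
Bass note: Bb
Notes (bottom to top) = Bb Eb G


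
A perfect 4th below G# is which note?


Solution.
A 4th spans 4 letter names, so from G we land on D
A perfect 4th = 5 semitones below G#
Spell D at that pitch: D#
= D#


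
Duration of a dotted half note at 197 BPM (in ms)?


Let's work it out.
One quarter-note beat = 60000 / BPM = 60000 / 197 ms
Dotted half note = 3 × quarter note
Duration = 3 × 60000 / 197 = 180000 / 197
= 913.7 ms
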